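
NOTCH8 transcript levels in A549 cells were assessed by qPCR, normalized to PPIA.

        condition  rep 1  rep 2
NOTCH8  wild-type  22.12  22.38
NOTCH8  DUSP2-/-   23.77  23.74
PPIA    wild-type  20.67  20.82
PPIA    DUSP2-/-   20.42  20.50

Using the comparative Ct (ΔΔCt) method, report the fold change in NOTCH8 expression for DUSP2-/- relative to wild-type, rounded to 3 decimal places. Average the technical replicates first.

0.289

Mean Ct: NOTCH8 wild-type 22.250; NOTCH8 DUSP2-/- 23.755; PPIA wild-type 20.745; PPIA DUSP2-/- 20.460
ΔCt(wild-type) = 22.250 − 20.745 = 1.505
ΔCt(DUSP2-/-) = 23.755 − 20.460 = 3.295
ΔΔCt = 3.295 − 1.505 = 1.790
Fold change = 2^(−1.790) = 0.2892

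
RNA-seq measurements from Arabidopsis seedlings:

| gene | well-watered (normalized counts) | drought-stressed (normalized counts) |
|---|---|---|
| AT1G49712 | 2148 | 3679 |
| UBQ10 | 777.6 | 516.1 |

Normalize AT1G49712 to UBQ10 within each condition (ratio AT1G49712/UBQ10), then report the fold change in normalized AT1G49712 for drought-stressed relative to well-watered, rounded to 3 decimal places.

2.581

AT1G49712/UBQ10 (well-watered) = 2148 / 777.6 = 2.7623
AT1G49712/UBQ10 (drought-stressed) = 3679 / 516.1 = 7.1285
Fold change = 7.1285 / 2.7623 = 2.5806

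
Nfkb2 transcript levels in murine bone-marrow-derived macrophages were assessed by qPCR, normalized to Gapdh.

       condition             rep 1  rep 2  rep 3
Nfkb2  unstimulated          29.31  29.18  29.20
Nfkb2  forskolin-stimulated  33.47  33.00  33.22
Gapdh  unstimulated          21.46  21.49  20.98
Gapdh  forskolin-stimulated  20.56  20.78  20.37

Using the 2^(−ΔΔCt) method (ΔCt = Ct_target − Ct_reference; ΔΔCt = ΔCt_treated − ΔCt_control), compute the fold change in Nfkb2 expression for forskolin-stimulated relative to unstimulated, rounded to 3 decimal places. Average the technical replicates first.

0.037

Mean Ct: Nfkb2 unstimulated 29.230; Nfkb2 forskolin-stimulated 33.230; Gapdh unstimulated 21.310; Gapdh forskolin-stimulated 20.570
ΔCt(unstimulated) = 29.230 − 21.310 = 7.920
ΔCt(forskolin-stimulated) = 33.230 − 20.570 = 12.660
ΔΔCt = 12.660 − 7.920 = 4.740
Fold change = 2^(−4.740) = 0.0374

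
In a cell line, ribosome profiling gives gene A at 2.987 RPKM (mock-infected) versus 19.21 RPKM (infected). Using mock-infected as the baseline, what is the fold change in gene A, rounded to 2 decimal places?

6.43

Fold change = 19.21 / 2.987 = 6.431
gene A is upregulated.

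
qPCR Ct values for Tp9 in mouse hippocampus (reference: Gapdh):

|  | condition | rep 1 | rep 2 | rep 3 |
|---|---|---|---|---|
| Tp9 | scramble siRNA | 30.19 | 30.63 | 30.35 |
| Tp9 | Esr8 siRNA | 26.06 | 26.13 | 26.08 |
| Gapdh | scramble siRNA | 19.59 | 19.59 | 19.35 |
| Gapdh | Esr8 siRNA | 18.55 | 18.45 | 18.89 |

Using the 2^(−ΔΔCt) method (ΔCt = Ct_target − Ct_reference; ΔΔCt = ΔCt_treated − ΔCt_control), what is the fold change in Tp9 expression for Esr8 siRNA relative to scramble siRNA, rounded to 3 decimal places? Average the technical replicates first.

Mean Ct: Tp9 scramble siRNA 30.390; Tp9 Esr8 siRNA 26.090; Gapdh scramble siRNA 19.510; Gapdh Esr8 siRNA 18.630
ΔCt(scramble siRNA) = 30.390 − 19.510 = 10.880
ΔCt(Esr8 siRNA) = 26.090 − 18.630 = 7.460
ΔΔCt = 7.460 − 10.880 = -3.420
Fold change = 2^(−(-3.420)) = 2^3.420 = 10.7034

10.703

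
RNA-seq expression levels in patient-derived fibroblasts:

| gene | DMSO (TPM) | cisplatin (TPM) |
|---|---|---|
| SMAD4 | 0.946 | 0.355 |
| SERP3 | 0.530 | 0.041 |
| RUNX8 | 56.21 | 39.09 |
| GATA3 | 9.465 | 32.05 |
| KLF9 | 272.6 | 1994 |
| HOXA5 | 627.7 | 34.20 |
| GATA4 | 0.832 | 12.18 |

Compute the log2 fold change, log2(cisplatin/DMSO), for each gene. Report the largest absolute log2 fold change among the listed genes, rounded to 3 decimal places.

4.198

log2(0.355/0.946) = -1.414  (SMAD4)
log2(0.041/0.530) = -3.692  (SERP3)
log2(39.09/56.21) = -0.524  (RUNX8)
log2(32.05/9.465) = 1.760  (GATA3)
log2(1994/272.6) = 2.871  (KLF9)
log2(34.20/627.7) = -4.198  (HOXA5)
log2(12.18/0.832) = 3.872  (GATA4)
The largest magnitude belongs to HOXA5.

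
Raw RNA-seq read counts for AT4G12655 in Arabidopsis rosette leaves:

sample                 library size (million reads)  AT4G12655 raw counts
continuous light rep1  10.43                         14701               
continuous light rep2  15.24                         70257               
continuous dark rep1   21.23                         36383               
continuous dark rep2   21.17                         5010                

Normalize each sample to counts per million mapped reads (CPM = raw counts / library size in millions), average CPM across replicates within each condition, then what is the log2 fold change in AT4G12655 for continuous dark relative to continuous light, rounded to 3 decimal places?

-1.626

CPM(continuous light rep1) = 14701 / 10.43 = 1409.4919
CPM(continuous light rep2) = 70257 / 15.24 = 4610.0394
CPM(continuous dark rep1) = 36383 / 21.23 = 1713.7541
CPM(continuous dark rep2) = 5010 / 21.17 = 236.6556
mean CPM(continuous light) = 3009.7656; mean CPM(continuous dark) = 975.2049
Fold change = 975.2049 / 3009.7656 = 0.32401
log2(0.32401) = -1.6259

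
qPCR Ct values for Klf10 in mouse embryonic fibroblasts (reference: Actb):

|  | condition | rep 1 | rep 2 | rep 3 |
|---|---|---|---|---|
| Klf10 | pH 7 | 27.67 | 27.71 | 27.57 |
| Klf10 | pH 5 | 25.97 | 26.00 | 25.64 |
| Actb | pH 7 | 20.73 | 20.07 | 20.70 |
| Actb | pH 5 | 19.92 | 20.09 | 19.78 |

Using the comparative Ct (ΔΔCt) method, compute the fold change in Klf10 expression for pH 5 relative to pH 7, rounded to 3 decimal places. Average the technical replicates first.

2.313

Mean Ct: Klf10 pH 7 27.650; Klf10 pH 5 25.870; Actb pH 7 20.500; Actb pH 5 19.930
ΔCt(pH 7) = 27.650 − 20.500 = 7.150
ΔCt(pH 5) = 25.870 − 19.930 = 5.940
ΔΔCt = 5.940 − 7.150 = -1.210
Fold change = 2^(−(-1.210)) = 2^1.210 = 2.3134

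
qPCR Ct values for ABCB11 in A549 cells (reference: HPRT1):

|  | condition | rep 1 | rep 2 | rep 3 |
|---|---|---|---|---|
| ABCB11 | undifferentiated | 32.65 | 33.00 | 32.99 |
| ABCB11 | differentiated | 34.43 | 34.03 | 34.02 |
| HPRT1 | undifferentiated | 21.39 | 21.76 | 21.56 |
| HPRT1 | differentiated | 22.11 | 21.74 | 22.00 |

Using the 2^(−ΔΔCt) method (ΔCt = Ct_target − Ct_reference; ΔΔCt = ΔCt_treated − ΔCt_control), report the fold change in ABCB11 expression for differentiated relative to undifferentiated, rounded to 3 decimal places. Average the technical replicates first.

0.536

Mean Ct: ABCB11 undifferentiated 32.880; ABCB11 differentiated 34.160; HPRT1 undifferentiated 21.570; HPRT1 differentiated 21.950
ΔCt(undifferentiated) = 32.880 − 21.570 = 11.310
ΔCt(differentiated) = 34.160 − 21.950 = 12.210
ΔΔCt = 12.210 − 11.310 = 0.900
Fold change = 2^(−0.900) = 0.5359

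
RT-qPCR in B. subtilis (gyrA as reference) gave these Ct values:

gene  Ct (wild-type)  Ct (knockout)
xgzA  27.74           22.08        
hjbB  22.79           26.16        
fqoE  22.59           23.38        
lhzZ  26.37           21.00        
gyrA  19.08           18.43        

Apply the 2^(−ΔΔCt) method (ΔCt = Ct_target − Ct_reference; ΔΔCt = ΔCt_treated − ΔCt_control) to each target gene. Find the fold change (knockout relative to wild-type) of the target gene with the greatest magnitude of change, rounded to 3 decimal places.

xgzA: ΔΔCt = (22.08−18.43) − (27.74−19.08) = 3.65 − 8.66 = -5.01; fold change = 2^5.01 = 32.223
hjbB: ΔΔCt = (26.16−18.43) − (22.79−19.08) = 7.73 − 3.71 = 4.02; fold change = 2^-4.02 = 0.062
fqoE: ΔΔCt = (23.38−18.43) − (22.59−19.08) = 4.95 − 3.51 = 1.44; fold change = 2^-1.44 = 0.369
lhzZ: ΔΔCt = (21.00−18.43) − (26.37−19.08) = 2.57 − 7.29 = -4.72; fold change = 2^4.72 = 26.355
xgzA has the largest |ΔΔCt| = 5.01.

32.223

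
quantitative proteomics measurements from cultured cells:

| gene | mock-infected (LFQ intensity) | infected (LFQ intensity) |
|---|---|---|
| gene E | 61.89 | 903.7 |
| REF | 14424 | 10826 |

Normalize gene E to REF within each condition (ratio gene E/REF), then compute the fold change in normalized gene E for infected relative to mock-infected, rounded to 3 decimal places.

19.455

gene E/REF (mock-infected) = 61.89 / 14424 = 0.0042908
gene E/REF (infected) = 903.7 / 10826 = 0.083475
Fold change = 0.083475 / 0.0042908 = 19.4546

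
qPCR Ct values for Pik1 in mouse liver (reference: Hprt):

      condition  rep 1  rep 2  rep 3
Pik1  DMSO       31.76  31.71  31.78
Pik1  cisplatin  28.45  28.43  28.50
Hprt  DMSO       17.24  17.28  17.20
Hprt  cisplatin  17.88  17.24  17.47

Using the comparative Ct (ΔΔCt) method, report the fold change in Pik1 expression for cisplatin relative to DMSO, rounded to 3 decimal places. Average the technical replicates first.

Mean Ct: Pik1 DMSO 31.750; Pik1 cisplatin 28.460; Hprt DMSO 17.240; Hprt cisplatin 17.530
ΔCt(DMSO) = 31.750 − 17.240 = 14.510
ΔCt(cisplatin) = 28.460 − 17.530 = 10.930
ΔΔCt = 10.930 − 14.510 = -3.580
Fold change = 2^(−(-3.580)) = 2^3.580 = 11.9588

11.959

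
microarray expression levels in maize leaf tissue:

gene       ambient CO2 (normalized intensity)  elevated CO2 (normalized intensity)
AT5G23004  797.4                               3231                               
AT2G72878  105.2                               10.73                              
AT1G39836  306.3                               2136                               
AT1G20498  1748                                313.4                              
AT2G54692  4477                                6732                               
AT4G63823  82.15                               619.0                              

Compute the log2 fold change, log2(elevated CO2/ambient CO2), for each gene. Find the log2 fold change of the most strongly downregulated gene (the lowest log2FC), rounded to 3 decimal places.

-3.293

log2(3231/797.4) = 2.019  (AT5G23004)
log2(10.73/105.2) = -3.293  (AT2G72878)
log2(2136/306.3) = 2.802  (AT1G39836)
log2(313.4/1748) = -2.480  (AT1G20498)
log2(6732/4477) = 0.589  (AT2G54692)
log2(619.0/82.15) = 2.914  (AT4G63823)
AT2G72878 is most strongly downregulated.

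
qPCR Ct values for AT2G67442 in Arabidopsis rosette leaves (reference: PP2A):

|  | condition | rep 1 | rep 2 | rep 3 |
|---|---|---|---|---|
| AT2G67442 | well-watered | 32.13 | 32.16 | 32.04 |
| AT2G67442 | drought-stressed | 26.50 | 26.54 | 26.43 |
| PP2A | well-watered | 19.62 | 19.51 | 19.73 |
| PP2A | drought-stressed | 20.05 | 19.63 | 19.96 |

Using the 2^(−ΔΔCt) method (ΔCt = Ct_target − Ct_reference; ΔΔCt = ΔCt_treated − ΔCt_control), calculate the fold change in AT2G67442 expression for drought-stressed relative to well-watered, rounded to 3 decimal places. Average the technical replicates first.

58.892

Mean Ct: AT2G67442 well-watered 32.110; AT2G67442 drought-stressed 26.490; PP2A well-watered 19.620; PP2A drought-stressed 19.880
ΔCt(well-watered) = 32.110 − 19.620 = 12.490
ΔCt(drought-stressed) = 26.490 − 19.880 = 6.610
ΔΔCt = 6.610 − 12.490 = -5.880
Fold change = 2^(−(-5.880)) = 2^5.880 = 58.8920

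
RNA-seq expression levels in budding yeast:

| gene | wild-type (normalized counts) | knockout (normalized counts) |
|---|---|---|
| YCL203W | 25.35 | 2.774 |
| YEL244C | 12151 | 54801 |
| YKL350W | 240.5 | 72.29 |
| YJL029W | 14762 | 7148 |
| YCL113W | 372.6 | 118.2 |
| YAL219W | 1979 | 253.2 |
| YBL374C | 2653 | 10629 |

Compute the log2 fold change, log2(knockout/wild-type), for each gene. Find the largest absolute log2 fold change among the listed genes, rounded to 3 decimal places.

log2(2.774/25.35) = -3.192  (YCL203W)
log2(54801/12151) = 2.173  (YEL244C)
log2(72.29/240.5) = -1.734  (YKL350W)
log2(7148/14762) = -1.046  (YJL029W)
log2(118.2/372.6) = -1.656  (YCL113W)
log2(253.2/1979) = -2.966  (YAL219W)
log2(10629/2653) = 2.002  (YBL374C)
The largest magnitude belongs to YCL203W.

3.192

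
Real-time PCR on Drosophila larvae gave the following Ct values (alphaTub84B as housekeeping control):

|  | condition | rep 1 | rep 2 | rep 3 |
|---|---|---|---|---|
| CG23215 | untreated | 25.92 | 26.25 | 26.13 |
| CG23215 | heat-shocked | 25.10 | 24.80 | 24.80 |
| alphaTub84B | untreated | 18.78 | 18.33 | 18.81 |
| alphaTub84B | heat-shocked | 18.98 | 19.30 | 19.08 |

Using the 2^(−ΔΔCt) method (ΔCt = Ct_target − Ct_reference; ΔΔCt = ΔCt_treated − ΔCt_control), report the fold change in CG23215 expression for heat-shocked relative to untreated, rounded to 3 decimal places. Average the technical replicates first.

3.204

Mean Ct: CG23215 untreated 26.100; CG23215 heat-shocked 24.900; alphaTub84B untreated 18.640; alphaTub84B heat-shocked 19.120
ΔCt(untreated) = 26.100 − 18.640 = 7.460
ΔCt(heat-shocked) = 24.900 − 19.120 = 5.780
ΔΔCt = 5.780 − 7.460 = -1.680
Fold change = 2^(−(-1.680)) = 2^1.680 = 3.2043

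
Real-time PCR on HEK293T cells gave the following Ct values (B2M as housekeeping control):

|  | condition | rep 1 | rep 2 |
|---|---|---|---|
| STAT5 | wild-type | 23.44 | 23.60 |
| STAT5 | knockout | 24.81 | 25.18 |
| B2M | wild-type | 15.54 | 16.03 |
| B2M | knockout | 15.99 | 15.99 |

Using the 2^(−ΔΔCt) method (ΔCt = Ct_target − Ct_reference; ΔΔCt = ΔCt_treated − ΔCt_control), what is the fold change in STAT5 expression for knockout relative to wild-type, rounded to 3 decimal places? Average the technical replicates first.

Mean Ct: STAT5 wild-type 23.520; STAT5 knockout 24.995; B2M wild-type 15.785; B2M knockout 15.990
ΔCt(wild-type) = 23.520 − 15.785 = 7.735
ΔCt(knockout) = 24.995 − 15.990 = 9.005
ΔΔCt = 9.005 − 7.735 = 1.270
Fold change = 2^(−1.270) = 0.4147

0.415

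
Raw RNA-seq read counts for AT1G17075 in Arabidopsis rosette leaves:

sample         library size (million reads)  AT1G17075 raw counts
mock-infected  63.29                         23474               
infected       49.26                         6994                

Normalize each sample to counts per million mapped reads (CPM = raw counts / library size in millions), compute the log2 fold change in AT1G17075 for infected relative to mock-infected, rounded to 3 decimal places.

CPM(mock-infected) = 23474 / 63.29 = 370.8959
CPM(infected) = 6994 / 49.26 = 141.9813
Fold change = 141.9813 / 370.8959 = 0.38281
log2(0.38281) = -1.3853

-1.385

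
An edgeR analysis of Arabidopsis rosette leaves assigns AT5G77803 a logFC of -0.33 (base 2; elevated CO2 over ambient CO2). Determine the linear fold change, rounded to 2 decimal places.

0.80

Fold change = 2^(-0.33) = 0.796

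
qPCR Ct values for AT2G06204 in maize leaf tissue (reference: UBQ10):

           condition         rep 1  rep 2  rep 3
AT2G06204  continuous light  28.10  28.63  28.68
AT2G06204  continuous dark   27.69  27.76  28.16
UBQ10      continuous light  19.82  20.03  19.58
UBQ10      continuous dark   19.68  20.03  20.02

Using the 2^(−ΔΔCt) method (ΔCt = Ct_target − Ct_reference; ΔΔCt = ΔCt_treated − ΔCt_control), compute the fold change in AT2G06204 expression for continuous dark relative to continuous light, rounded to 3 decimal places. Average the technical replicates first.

1.625

Mean Ct: AT2G06204 continuous light 28.470; AT2G06204 continuous dark 27.870; UBQ10 continuous light 19.810; UBQ10 continuous dark 19.910
ΔCt(continuous light) = 28.470 − 19.810 = 8.660
ΔCt(continuous dark) = 27.870 − 19.910 = 7.960
ΔΔCt = 7.960 − 8.660 = -0.700
Fold change = 2^(−(-0.700)) = 2^0.700 = 1.6245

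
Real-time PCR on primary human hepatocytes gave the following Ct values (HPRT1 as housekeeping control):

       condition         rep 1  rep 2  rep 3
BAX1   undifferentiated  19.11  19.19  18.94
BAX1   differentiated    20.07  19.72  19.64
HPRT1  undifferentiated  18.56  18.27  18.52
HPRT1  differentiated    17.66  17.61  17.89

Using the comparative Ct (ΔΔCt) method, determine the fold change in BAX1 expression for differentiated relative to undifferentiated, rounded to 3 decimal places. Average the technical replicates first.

Mean Ct: BAX1 undifferentiated 19.080; BAX1 differentiated 19.810; HPRT1 undifferentiated 18.450; HPRT1 differentiated 17.720
ΔCt(undifferentiated) = 19.080 − 18.450 = 0.630
ΔCt(differentiated) = 19.810 − 17.720 = 2.090
ΔΔCt = 2.090 − 0.630 = 1.460
Fold change = 2^(−1.460) = 0.3635

0.363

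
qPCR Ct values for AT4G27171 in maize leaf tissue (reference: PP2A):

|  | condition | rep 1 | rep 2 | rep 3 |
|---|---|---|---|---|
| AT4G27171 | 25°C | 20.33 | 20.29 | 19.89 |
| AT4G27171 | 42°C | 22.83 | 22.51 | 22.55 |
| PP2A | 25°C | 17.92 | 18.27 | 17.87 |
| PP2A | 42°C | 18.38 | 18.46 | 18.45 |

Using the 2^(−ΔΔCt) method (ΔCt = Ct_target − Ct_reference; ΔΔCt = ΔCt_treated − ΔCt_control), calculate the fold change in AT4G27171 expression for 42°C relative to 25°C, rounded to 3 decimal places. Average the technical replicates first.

0.241

Mean Ct: AT4G27171 25°C 20.170; AT4G27171 42°C 22.630; PP2A 25°C 18.020; PP2A 42°C 18.430
ΔCt(25°C) = 20.170 − 18.020 = 2.150
ΔCt(42°C) = 22.630 − 18.430 = 4.200
ΔΔCt = 4.200 − 2.150 = 2.050
Fold change = 2^(−2.050) = 0.2415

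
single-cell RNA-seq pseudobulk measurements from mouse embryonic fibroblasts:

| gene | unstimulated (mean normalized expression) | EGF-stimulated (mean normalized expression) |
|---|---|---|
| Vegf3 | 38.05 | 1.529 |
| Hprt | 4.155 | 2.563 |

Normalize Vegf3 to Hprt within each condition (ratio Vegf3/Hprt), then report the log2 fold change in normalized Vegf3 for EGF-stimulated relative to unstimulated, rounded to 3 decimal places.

-3.940

Vegf3/Hprt (unstimulated) = 38.05 / 4.155 = 9.1576
Vegf3/Hprt (EGF-stimulated) = 1.529 / 2.563 = 0.59657
Fold change = 0.59657 / 9.1576 = 0.0651
log2(0.0651) = -3.9402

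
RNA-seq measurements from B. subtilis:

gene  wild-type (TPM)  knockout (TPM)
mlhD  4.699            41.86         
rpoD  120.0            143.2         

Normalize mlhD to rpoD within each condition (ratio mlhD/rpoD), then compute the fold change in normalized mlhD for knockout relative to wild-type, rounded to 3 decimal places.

mlhD/rpoD (wild-type) = 4.699 / 120.0 = 0.039158
mlhD/rpoD (knockout) = 41.86 / 143.2 = 0.29232
Fold change = 0.29232 / 0.039158 = 7.4650

7.465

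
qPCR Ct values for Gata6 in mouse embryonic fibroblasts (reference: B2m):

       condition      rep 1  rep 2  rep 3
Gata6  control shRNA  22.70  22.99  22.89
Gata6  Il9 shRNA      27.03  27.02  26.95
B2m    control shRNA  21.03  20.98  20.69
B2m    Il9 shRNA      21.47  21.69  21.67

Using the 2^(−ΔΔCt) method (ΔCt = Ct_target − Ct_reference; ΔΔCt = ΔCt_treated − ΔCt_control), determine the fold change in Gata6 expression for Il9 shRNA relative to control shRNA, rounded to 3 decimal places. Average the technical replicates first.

Mean Ct: Gata6 control shRNA 22.860; Gata6 Il9 shRNA 27.000; B2m control shRNA 20.900; B2m Il9 shRNA 21.610
ΔCt(control shRNA) = 22.860 − 20.900 = 1.960
ΔCt(Il9 shRNA) = 27.000 − 21.610 = 5.390
ΔΔCt = 5.390 − 1.960 = 3.430
Fold change = 2^(−3.430) = 0.0928

0.093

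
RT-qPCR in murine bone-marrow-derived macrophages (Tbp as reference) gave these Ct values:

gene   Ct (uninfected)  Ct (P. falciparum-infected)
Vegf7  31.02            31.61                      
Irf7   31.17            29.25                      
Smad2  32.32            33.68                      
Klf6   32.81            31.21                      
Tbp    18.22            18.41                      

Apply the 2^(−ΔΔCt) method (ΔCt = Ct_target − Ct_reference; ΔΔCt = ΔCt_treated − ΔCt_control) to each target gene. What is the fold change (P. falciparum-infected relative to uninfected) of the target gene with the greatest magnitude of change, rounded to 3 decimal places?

4.317

Vegf7: ΔΔCt = (31.61−18.41) − (31.02−18.22) = 13.20 − 12.80 = 0.40; fold change = 2^-0.40 = 0.758
Irf7: ΔΔCt = (29.25−18.41) − (31.17−18.22) = 10.84 − 12.95 = -2.11; fold change = 2^2.11 = 4.317
Smad2: ΔΔCt = (33.68−18.41) − (32.32−18.22) = 15.27 − 14.10 = 1.17; fold change = 2^-1.17 = 0.444
Klf6: ΔΔCt = (31.21−18.41) − (32.81−18.22) = 12.80 − 14.59 = -1.79; fold change = 2^1.79 = 3.458
Irf7 has the largest |ΔΔCt| = 2.11.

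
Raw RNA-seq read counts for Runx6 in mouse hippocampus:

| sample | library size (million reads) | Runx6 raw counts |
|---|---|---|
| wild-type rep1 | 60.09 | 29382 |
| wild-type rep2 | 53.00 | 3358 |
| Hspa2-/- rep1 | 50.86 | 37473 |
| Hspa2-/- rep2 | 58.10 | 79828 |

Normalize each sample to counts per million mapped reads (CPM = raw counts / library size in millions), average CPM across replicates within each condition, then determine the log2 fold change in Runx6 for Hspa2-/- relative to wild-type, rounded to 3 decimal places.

1.934

CPM(wild-type rep1) = 29382 / 60.09 = 488.9666
CPM(wild-type rep2) = 3358 / 53.00 = 63.3585
CPM(Hspa2-/- rep1) = 37473 / 50.86 = 736.7873
CPM(Hspa2-/- rep2) = 79828 / 58.10 = 1373.9759
mean CPM(wild-type) = 276.1625; mean CPM(Hspa2-/-) = 1055.3816
Fold change = 1055.3816 / 276.1625 = 3.82160
log2(3.82160) = 1.9342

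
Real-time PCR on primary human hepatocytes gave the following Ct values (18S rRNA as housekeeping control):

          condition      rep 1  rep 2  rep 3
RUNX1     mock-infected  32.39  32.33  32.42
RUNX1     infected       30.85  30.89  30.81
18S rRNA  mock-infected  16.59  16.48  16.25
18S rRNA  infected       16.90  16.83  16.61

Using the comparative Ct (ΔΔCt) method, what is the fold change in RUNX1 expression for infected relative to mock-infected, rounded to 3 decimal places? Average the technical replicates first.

Mean Ct: RUNX1 mock-infected 32.380; RUNX1 infected 30.850; 18S rRNA mock-infected 16.440; 18S rRNA infected 16.780
ΔCt(mock-infected) = 32.380 − 16.440 = 15.940
ΔCt(infected) = 30.850 − 16.780 = 14.070
ΔΔCt = 14.070 − 15.940 = -1.870
Fold change = 2^(−(-1.870)) = 2^1.870 = 3.6553

3.655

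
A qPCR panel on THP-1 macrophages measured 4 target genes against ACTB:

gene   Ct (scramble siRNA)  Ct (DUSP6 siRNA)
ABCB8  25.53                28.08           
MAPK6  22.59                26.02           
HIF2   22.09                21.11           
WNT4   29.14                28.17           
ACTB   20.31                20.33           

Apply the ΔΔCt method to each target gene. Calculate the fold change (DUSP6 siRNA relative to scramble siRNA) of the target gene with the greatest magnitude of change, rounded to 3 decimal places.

0.094

ABCB8: ΔΔCt = (28.08−20.33) − (25.53−20.31) = 7.75 − 5.22 = 2.53; fold change = 2^-2.53 = 0.173
MAPK6: ΔΔCt = (26.02−20.33) − (22.59−20.31) = 5.69 − 2.28 = 3.41; fold change = 2^-3.41 = 0.094
HIF2: ΔΔCt = (21.11−20.33) − (22.09−20.31) = 0.78 − 1.78 = -1.00; fold change = 2^1.00 = 2.000
WNT4: ΔΔCt = (28.17−20.33) − (29.14−20.31) = 7.84 − 8.83 = -0.99; fold change = 2^0.99 = 1.986
MAPK6 has the largest |ΔΔCt| = 3.41.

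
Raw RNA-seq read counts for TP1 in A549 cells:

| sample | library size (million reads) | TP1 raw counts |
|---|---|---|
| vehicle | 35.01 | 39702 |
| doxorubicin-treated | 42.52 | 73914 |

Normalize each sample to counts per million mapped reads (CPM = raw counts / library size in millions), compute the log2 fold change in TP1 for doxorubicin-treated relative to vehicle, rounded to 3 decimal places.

0.616

CPM(vehicle) = 39702 / 35.01 = 1134.0189
CPM(doxorubicin-treated) = 73914 / 42.52 = 1738.3349
Fold change = 1738.3349 / 1134.0189 = 1.53290
log2(1.53290) = 0.6163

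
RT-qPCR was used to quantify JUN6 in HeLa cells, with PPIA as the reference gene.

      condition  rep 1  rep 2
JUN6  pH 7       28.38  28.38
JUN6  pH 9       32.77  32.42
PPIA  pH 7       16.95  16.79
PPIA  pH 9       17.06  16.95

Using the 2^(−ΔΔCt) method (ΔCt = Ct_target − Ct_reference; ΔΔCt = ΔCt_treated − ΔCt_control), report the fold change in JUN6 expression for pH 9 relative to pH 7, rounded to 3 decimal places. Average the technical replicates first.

Mean Ct: JUN6 pH 7 28.380; JUN6 pH 9 32.595; PPIA pH 7 16.870; PPIA pH 9 17.005
ΔCt(pH 7) = 28.380 − 16.870 = 11.510
ΔCt(pH 9) = 32.595 − 17.005 = 15.590
ΔΔCt = 15.590 − 11.510 = 4.080
Fold change = 2^(−4.080) = 0.0591

0.059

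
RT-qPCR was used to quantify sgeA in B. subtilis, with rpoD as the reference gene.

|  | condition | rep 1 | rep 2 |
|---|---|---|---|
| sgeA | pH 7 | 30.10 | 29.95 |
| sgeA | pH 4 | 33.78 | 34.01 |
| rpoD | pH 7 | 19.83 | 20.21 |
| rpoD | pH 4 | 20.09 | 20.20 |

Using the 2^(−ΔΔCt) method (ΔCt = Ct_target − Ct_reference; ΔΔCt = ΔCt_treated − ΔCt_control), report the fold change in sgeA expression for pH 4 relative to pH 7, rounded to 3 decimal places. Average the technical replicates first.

0.075

Mean Ct: sgeA pH 7 30.025; sgeA pH 4 33.895; rpoD pH 7 20.020; rpoD pH 4 20.145
ΔCt(pH 7) = 30.025 − 20.020 = 10.005
ΔCt(pH 4) = 33.895 − 20.145 = 13.750
ΔΔCt = 13.750 − 10.005 = 3.745
Fold change = 2^(−3.745) = 0.0746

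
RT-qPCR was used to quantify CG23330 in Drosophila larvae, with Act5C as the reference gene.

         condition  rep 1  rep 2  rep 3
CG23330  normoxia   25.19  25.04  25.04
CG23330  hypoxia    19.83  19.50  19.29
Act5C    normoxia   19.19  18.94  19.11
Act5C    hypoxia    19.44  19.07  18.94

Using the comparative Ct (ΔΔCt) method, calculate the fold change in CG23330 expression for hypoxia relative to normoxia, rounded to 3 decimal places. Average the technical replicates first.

49.180

Mean Ct: CG23330 normoxia 25.090; CG23330 hypoxia 19.540; Act5C normoxia 19.080; Act5C hypoxia 19.150
ΔCt(normoxia) = 25.090 − 19.080 = 6.010
ΔCt(hypoxia) = 19.540 − 19.150 = 0.390
ΔΔCt = 0.390 − 6.010 = -5.620
Fold change = 2^(−(-5.620)) = 2^5.620 = 49.1800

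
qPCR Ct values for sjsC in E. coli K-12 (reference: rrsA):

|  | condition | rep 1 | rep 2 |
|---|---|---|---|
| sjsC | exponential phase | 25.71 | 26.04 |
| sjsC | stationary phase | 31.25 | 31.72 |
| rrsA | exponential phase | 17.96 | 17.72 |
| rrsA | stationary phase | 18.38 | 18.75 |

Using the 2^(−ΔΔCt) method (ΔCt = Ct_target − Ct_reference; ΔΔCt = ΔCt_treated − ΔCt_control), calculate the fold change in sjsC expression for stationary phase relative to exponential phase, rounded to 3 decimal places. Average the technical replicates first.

0.034

Mean Ct: sjsC exponential phase 25.875; sjsC stationary phase 31.485; rrsA exponential phase 17.840; rrsA stationary phase 18.565
ΔCt(exponential phase) = 25.875 − 17.840 = 8.035
ΔCt(stationary phase) = 31.485 − 18.565 = 12.920
ΔΔCt = 12.920 − 8.035 = 4.885
Fold change = 2^(−4.885) = 0.0338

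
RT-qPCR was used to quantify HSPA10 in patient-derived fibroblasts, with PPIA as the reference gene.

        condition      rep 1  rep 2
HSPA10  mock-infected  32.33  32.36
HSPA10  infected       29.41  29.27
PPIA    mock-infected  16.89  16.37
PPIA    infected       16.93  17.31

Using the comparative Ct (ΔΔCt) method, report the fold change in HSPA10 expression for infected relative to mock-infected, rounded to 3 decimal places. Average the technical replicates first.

Mean Ct: HSPA10 mock-infected 32.345; HSPA10 infected 29.340; PPIA mock-infected 16.630; PPIA infected 17.120
ΔCt(mock-infected) = 32.345 − 16.630 = 15.715
ΔCt(infected) = 29.340 − 17.120 = 12.220
ΔΔCt = 12.220 − 15.715 = -3.495
Fold change = 2^(−(-3.495)) = 2^3.495 = 11.2746

11.275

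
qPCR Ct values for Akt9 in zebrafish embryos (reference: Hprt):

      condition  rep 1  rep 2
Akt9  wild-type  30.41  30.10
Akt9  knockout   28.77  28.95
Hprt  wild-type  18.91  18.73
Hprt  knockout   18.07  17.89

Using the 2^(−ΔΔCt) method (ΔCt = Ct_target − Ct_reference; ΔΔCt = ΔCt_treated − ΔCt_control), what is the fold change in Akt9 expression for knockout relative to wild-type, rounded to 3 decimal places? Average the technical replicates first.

Mean Ct: Akt9 wild-type 30.255; Akt9 knockout 28.860; Hprt wild-type 18.820; Hprt knockout 17.980
ΔCt(wild-type) = 30.255 − 18.820 = 11.435
ΔCt(knockout) = 28.860 − 17.980 = 10.880
ΔΔCt = 10.880 − 11.435 = -0.555
Fold change = 2^(−(-0.555)) = 2^0.555 = 1.4692

1.469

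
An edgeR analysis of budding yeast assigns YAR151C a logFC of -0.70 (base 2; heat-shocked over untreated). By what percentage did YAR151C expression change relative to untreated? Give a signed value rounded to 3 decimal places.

-38.443%

Fold change = 2^(-0.70) = 0.6156
Percent change = (FC − 1) × 100% = (0.6156 − 1) × 100 = -38.443%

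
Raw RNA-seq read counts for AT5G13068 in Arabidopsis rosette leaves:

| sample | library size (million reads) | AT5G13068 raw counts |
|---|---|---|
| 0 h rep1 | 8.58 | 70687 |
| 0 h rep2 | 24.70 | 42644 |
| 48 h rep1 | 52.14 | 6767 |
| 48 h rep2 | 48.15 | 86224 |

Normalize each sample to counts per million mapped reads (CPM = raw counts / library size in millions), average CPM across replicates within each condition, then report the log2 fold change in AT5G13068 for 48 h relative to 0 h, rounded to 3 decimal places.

-2.375

CPM(0 h rep1) = 70687 / 8.58 = 8238.5781
CPM(0 h rep2) = 42644 / 24.70 = 1726.4777
CPM(48 h rep1) = 6767 / 52.14 = 129.7852
CPM(48 h rep2) = 86224 / 48.15 = 1790.7373
mean CPM(0 h) = 4982.5279; mean CPM(48 h) = 960.2612
Fold change = 960.2612 / 4982.5279 = 0.19273
log2(0.19273) = -2.3754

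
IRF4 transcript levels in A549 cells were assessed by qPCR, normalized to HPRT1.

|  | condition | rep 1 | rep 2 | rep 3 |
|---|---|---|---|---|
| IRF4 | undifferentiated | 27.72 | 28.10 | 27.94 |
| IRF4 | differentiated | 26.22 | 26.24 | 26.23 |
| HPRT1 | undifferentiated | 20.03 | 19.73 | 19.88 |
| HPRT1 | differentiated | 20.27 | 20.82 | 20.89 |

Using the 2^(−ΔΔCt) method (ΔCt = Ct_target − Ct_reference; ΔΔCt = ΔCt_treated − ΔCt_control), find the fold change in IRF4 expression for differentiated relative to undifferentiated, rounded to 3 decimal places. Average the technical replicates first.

Mean Ct: IRF4 undifferentiated 27.920; IRF4 differentiated 26.230; HPRT1 undifferentiated 19.880; HPRT1 differentiated 20.660
ΔCt(undifferentiated) = 27.920 − 19.880 = 8.040
ΔCt(differentiated) = 26.230 − 20.660 = 5.570
ΔΔCt = 5.570 − 8.040 = -2.470
Fold change = 2^(−(-2.470)) = 2^2.470 = 5.5404

5.540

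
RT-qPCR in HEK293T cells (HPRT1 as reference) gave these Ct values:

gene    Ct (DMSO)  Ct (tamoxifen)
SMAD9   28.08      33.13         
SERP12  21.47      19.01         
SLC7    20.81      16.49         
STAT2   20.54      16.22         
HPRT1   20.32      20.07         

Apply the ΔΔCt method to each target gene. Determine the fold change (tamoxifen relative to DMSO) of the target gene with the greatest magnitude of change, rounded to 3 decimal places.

0.025

SMAD9: ΔΔCt = (33.13−20.07) − (28.08−20.32) = 13.06 − 7.76 = 5.30; fold change = 2^-5.30 = 0.025
SERP12: ΔΔCt = (19.01−20.07) − (21.47−20.32) = -1.06 − 1.15 = -2.21; fold change = 2^2.21 = 4.627
SLC7: ΔΔCt = (16.49−20.07) − (20.81−20.32) = -3.58 − 0.49 = -4.07; fold change = 2^4.07 = 16.795
STAT2: ΔΔCt = (16.22−20.07) − (20.54−20.32) = -3.85 − 0.22 = -4.07; fold change = 2^4.07 = 16.795
SMAD9 has the largest |ΔΔCt| = 5.30.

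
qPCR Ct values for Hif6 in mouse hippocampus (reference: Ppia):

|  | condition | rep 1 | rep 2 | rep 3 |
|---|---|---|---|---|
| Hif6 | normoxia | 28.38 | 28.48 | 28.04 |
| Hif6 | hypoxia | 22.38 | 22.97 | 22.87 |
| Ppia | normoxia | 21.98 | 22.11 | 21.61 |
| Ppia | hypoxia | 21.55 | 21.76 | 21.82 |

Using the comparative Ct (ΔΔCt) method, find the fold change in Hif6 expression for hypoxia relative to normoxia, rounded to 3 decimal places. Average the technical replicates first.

41.355

Mean Ct: Hif6 normoxia 28.300; Hif6 hypoxia 22.740; Ppia normoxia 21.900; Ppia hypoxia 21.710
ΔCt(normoxia) = 28.300 − 21.900 = 6.400
ΔCt(hypoxia) = 22.740 − 21.710 = 1.030
ΔΔCt = 1.030 − 6.400 = -5.370
Fold change = 2^(−(-5.370)) = 2^5.370 = 41.3553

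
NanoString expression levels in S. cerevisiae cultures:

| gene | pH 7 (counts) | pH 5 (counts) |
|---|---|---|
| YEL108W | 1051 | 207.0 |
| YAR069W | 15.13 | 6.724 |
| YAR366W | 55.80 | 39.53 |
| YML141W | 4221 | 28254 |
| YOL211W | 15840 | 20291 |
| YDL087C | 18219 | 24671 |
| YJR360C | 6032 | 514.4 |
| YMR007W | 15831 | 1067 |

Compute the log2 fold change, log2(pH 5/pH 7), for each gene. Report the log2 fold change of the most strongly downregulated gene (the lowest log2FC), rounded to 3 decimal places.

-3.891

log2(207.0/1051) = -2.344  (YEL108W)
log2(6.724/15.13) = -1.170  (YAR069W)
log2(39.53/55.80) = -0.497  (YAR366W)
log2(28254/4221) = 2.743  (YML141W)
log2(20291/15840) = 0.357  (YOL211W)
log2(24671/18219) = 0.437  (YDL087C)
log2(514.4/6032) = -3.552  (YJR360C)
log2(1067/15831) = -3.891  (YMR007W)
YMR007W is most strongly downregulated.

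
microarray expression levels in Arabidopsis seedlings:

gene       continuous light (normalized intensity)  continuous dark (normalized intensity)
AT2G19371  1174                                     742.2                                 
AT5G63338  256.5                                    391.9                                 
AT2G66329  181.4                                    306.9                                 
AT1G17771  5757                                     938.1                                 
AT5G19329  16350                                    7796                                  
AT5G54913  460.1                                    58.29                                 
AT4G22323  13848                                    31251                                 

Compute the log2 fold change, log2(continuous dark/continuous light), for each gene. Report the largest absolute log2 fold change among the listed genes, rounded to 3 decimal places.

2.981

log2(742.2/1174) = -0.662  (AT2G19371)
log2(391.9/256.5) = 0.612  (AT5G63338)
log2(306.9/181.4) = 0.759  (AT2G66329)
log2(938.1/5757) = -2.618  (AT1G17771)
log2(7796/16350) = -1.068  (AT5G19329)
log2(58.29/460.1) = -2.981  (AT5G54913)
log2(31251/13848) = 1.174  (AT4G22323)
The largest magnitude belongs to AT5G54913.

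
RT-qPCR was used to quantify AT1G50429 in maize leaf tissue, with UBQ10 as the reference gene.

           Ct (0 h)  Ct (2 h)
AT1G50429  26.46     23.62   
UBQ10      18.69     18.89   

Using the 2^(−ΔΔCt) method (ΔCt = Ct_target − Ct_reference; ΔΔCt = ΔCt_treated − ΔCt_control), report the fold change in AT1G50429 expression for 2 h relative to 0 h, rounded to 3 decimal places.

ΔCt(0 h) = 26.460 − 18.690 = 7.770
ΔCt(2 h) = 23.620 − 18.890 = 4.730
ΔΔCt = 4.730 − 7.770 = -3.040
Fold change = 2^(−(-3.040)) = 2^3.040 = 8.2249

8.225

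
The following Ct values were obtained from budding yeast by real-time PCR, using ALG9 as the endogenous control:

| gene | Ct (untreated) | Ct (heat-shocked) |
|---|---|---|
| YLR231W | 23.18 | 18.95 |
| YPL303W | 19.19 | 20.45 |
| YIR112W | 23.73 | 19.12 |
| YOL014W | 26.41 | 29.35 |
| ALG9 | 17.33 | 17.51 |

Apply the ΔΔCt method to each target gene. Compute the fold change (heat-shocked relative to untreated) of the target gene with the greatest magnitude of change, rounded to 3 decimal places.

27.665

YLR231W: ΔΔCt = (18.95−17.51) − (23.18−17.33) = 1.44 − 5.85 = -4.41; fold change = 2^4.41 = 21.259
YPL303W: ΔΔCt = (20.45−17.51) − (19.19−17.33) = 2.94 − 1.86 = 1.08; fold change = 2^-1.08 = 0.473
YIR112W: ΔΔCt = (19.12−17.51) − (23.73−17.33) = 1.61 − 6.40 = -4.79; fold change = 2^4.79 = 27.665
YOL014W: ΔΔCt = (29.35−17.51) − (26.41−17.33) = 11.84 − 9.08 = 2.76; fold change = 2^-2.76 = 0.148
YIR112W has the largest |ΔΔCt| = 4.79.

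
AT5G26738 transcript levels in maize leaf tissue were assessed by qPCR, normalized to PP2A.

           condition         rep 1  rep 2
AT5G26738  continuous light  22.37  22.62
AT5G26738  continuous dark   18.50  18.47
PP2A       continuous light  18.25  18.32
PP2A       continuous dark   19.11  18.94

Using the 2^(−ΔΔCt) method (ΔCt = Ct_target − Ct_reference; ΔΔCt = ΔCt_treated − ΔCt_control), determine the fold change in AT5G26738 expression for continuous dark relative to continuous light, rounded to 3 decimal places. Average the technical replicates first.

Mean Ct: AT5G26738 continuous light 22.495; AT5G26738 continuous dark 18.485; PP2A continuous light 18.285; PP2A continuous dark 19.025
ΔCt(continuous light) = 22.495 − 18.285 = 4.210
ΔCt(continuous dark) = 18.485 − 19.025 = -0.540
ΔΔCt = -0.540 − 4.210 = -4.750
Fold change = 2^(−(-4.750)) = 2^4.750 = 26.9087

26.909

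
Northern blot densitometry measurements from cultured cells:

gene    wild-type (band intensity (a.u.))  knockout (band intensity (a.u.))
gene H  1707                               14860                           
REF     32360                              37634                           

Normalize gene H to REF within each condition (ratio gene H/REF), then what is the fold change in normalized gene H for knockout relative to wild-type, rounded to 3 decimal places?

7.485

gene H/REF (wild-type) = 1707 / 32360 = 0.05275
gene H/REF (knockout) = 14860 / 37634 = 0.39486
Fold change = 0.39486 / 0.05275 = 7.4854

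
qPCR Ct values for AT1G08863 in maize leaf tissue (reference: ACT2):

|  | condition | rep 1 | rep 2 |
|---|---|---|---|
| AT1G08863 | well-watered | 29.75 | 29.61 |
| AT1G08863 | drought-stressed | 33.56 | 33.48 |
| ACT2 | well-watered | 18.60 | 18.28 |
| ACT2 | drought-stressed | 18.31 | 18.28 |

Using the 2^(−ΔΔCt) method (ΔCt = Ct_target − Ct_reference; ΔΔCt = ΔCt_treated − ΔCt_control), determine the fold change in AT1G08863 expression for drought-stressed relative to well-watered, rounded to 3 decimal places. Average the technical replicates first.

Mean Ct: AT1G08863 well-watered 29.680; AT1G08863 drought-stressed 33.520; ACT2 well-watered 18.440; ACT2 drought-stressed 18.295
ΔCt(well-watered) = 29.680 − 18.440 = 11.240
ΔCt(drought-stressed) = 33.520 − 18.295 = 15.225
ΔΔCt = 15.225 − 11.240 = 3.985
Fold change = 2^(−3.985) = 0.0632

0.063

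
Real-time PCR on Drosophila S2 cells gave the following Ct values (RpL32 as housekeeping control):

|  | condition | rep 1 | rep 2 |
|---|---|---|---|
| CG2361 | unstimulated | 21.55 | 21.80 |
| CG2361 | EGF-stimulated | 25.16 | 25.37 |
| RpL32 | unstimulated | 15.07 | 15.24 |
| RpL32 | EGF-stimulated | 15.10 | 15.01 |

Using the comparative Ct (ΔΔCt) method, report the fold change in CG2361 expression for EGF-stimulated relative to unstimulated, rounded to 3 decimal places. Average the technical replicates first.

Mean Ct: CG2361 unstimulated 21.675; CG2361 EGF-stimulated 25.265; RpL32 unstimulated 15.155; RpL32 EGF-stimulated 15.055
ΔCt(unstimulated) = 21.675 − 15.155 = 6.520
ΔCt(EGF-stimulated) = 25.265 − 15.055 = 10.210
ΔΔCt = 10.210 − 6.520 = 3.690
Fold change = 2^(−3.690) = 0.0775

0.077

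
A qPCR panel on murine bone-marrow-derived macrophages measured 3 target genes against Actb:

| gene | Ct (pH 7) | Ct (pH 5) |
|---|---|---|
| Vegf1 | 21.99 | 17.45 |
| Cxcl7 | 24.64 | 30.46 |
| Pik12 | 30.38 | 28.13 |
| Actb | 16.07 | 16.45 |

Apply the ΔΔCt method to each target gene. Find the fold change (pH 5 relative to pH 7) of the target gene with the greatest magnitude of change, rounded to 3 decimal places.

Vegf1: ΔΔCt = (17.45−16.45) − (21.99−16.07) = 1.00 − 5.92 = -4.92; fold change = 2^4.92 = 30.274
Cxcl7: ΔΔCt = (30.46−16.45) − (24.64−16.07) = 14.01 − 8.57 = 5.44; fold change = 2^-5.44 = 0.023
Pik12: ΔΔCt = (28.13−16.45) − (30.38−16.07) = 11.68 − 14.31 = -2.63; fold change = 2^2.63 = 6.190
Cxcl7 has the largest |ΔΔCt| = 5.44.

0.023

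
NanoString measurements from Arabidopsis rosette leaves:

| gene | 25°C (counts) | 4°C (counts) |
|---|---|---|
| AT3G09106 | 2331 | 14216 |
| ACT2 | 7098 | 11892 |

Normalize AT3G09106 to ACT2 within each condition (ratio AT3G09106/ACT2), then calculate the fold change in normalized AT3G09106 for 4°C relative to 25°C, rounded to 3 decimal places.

3.640

AT3G09106/ACT2 (25°C) = 2331 / 7098 = 0.3284
AT3G09106/ACT2 (4°C) = 14216 / 11892 = 1.1954
Fold change = 1.1954 / 0.3284 = 3.6401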